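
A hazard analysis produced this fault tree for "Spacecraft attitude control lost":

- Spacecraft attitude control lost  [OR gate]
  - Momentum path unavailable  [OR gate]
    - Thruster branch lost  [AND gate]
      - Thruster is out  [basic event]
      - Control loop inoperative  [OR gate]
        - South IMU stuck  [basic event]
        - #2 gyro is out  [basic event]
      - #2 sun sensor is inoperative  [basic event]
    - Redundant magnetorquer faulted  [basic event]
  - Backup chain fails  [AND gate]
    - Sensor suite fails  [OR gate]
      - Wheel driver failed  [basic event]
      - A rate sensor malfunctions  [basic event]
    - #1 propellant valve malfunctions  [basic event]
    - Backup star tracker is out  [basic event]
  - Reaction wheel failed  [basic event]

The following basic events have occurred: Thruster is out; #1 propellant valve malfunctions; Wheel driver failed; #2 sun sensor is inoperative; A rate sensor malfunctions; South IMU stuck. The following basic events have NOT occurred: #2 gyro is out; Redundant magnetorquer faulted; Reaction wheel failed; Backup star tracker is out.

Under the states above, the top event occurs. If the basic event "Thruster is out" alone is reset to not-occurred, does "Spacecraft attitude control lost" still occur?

Counterfactual: set "Thruster is out" to not occurred.
Control loop inoperative [OR]: South IMU stuck=occurs, #2 gyro is out=not → at least one input occurs → occurs.
Thruster branch lost [AND]: Thruster is out=not, Control loop inoperative=occurs, #2 sun sensor is inoperative=occurs → not all inputs occur → does not occur.
Momentum path unavailable [OR]: Thruster branch lost=not, Redundant magnetorquer faulted=not → no input occurs → does not occur.
Sensor suite fails [OR]: Wheel driver failed=occurs, A rate sensor malfunctions=occurs → at least one input occurs → occurs.
Backup chain fails [AND]: Sensor suite fails=occurs, #1 propellant valve malfunctions=occurs, Backup star tracker is out=not → not all inputs occur → does not occur.
Spacecraft attitude control lost [OR]: Momentum path unavailable=not, Backup chain fails=not, Reaction wheel failed=not → no input occurs → does not occur.

No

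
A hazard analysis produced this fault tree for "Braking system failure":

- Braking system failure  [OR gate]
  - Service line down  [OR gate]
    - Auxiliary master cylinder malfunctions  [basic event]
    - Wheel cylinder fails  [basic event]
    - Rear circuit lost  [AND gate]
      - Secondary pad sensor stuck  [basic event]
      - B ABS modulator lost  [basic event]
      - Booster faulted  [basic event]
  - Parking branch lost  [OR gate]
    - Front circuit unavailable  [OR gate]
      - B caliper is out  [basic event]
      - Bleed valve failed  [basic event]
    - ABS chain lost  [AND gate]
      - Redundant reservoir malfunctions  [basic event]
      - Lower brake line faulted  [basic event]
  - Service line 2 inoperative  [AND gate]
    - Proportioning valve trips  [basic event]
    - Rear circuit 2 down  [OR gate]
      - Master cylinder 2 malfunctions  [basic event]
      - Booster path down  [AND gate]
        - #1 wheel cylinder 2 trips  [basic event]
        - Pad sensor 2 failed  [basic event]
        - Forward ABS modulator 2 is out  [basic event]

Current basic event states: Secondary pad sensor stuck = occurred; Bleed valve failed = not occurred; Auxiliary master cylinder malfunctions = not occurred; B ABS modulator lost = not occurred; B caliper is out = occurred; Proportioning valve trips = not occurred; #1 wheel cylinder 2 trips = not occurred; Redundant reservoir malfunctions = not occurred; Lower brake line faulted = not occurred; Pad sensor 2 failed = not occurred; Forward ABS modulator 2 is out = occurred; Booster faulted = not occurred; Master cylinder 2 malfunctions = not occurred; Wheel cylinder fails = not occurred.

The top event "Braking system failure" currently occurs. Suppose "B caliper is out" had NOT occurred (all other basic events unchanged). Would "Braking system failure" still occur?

No

Counterfactual: set "B caliper is out" to not occurred.
Rear circuit lost [AND]: Secondary pad sensor stuck=occurs, B ABS modulator lost=not, Booster faulted=not → not all inputs occur → does not occur.
Service line down [OR]: Auxiliary master cylinder malfunctions=not, Wheel cylinder fails=not, Rear circuit lost=not → no input occurs → does not occur.
Front circuit unavailable [OR]: B caliper is out=not, Bleed valve failed=not → no input occurs → does not occur.
ABS chain lost [AND]: Redundant reservoir malfunctions=not, Lower brake line faulted=not → not all inputs occur → does not occur.
Parking branch lost [OR]: Front circuit unavailable=not, ABS chain lost=not → no input occurs → does not occur.
Booster path down [AND]: #1 wheel cylinder 2 trips=not, Pad sensor 2 failed=not, Forward ABS modulator 2 is out=occurs → not all inputs occur → does not occur.
Rear circuit 2 down [OR]: Master cylinder 2 malfunctions=not, Booster path down=not → no input occurs → does not occur.
Service line 2 inoperative [AND]: Proportioning valve trips=not, Rear circuit 2 down=not → not all inputs occur → does not occur.
Braking system failure [OR]: Service line down=not, Parking branch lost=not, Service line 2 inoperative=not → no input occurs → does not occur.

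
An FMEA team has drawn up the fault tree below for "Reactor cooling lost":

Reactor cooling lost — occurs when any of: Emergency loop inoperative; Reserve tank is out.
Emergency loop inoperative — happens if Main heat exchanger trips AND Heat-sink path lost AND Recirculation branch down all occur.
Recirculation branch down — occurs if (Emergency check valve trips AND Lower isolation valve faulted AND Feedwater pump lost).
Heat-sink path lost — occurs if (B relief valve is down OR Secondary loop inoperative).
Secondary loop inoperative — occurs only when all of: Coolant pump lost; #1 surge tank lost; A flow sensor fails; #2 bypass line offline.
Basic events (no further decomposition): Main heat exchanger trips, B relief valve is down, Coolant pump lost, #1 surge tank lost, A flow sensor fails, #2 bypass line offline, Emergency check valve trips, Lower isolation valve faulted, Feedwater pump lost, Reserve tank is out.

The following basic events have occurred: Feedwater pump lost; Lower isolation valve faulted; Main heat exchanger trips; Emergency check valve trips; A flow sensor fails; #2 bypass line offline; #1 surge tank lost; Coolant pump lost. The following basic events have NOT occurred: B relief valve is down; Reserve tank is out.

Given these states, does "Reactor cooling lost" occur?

Secondary loop inoperative [AND]: Coolant pump lost=occurs, #1 surge tank lost=occurs, A flow sensor fails=occurs, #2 bypass line offline=occurs → all inputs occur → occurs.
Heat-sink path lost [OR]: B relief valve is down=not, Secondary loop inoperative=occurs → at least one input occurs → occurs.
Recirculation branch down [AND]: Emergency check valve trips=occurs, Lower isolation valve faulted=occurs, Feedwater pump lost=occurs → all inputs occur → occurs.
Emergency loop inoperative [AND]: Main heat exchanger trips=occurs, Heat-sink path lost=occurs, Recirculation branch down=occurs → all inputs occur → occurs.
Reactor cooling lost [OR]: Emergency loop inoperative=occurs, Reserve tank is out=not → at least one input occurs → occurs.

Yes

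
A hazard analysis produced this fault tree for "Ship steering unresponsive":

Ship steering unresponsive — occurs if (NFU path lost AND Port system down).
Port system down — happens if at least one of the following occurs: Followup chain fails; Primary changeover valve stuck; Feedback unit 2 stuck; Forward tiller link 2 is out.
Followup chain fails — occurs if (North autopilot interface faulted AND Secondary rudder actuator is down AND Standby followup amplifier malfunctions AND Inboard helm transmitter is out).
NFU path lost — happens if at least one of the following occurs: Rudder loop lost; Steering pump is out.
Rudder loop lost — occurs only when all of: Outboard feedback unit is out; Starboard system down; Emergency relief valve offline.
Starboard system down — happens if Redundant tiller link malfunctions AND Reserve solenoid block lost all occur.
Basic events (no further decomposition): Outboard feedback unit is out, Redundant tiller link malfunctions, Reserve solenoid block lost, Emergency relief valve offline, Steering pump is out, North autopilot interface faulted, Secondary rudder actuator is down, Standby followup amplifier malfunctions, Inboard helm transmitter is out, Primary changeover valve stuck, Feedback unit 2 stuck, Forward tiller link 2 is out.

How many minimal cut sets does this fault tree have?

Starboard system down [AND]: one cut set from each child combined → 1 × 1 = 1 cut set(s).
Rudder loop lost [AND]: one cut set from each child combined → 1 × 1 × 1 = 1 cut set(s).
NFU path lost [OR]: union of children's cut sets → 2 cut set(s).
Followup chain fails [AND]: one cut set from each child combined → 1 × 1 × 1 × 1 = 1 cut set(s).
Port system down [OR]: union of children's cut sets → 4 cut set(s).
Ship steering unresponsive [AND]: one cut set from each child combined → 2 × 4 = 8 cut set(s).
Minimal cut sets: {Emergency relief valve offline, Inboard helm transmitter is out, North autopilot interface faulted, Outboard feedback unit is out, Redundant tiller link malfunctions, Reserve solenoid block lost, Secondary rudder actuator is down, Standby followup amplifier malfunctions}; {Emergency relief valve offline, Outboard feedback unit is out, Primary changeover valve stuck, Redundant tiller link malfunctions, Reserve solenoid block lost}; {Emergency relief valve offline, Feedback unit 2 stuck, Outboard feedback unit is out, Redundant tiller link malfunctions, Reserve solenoid block lost}; {Emergency relief valve offline, Forward tiller link 2 is out, Outboard feedback unit is out, Redundant tiller link malfunctions, Reserve solenoid block lost}; {Inboard helm transmitter is out, North autopilot interface faulted, Secondary rudder actuator is down, Standby followup amplifier malfunctions, Steering pump is out}; {Primary changeover valve stuck, Steering pump is out}; {Feedback unit 2 stuck, Steering pump is out}; {Forward tiller link 2 is out, Steering pump is out}.

8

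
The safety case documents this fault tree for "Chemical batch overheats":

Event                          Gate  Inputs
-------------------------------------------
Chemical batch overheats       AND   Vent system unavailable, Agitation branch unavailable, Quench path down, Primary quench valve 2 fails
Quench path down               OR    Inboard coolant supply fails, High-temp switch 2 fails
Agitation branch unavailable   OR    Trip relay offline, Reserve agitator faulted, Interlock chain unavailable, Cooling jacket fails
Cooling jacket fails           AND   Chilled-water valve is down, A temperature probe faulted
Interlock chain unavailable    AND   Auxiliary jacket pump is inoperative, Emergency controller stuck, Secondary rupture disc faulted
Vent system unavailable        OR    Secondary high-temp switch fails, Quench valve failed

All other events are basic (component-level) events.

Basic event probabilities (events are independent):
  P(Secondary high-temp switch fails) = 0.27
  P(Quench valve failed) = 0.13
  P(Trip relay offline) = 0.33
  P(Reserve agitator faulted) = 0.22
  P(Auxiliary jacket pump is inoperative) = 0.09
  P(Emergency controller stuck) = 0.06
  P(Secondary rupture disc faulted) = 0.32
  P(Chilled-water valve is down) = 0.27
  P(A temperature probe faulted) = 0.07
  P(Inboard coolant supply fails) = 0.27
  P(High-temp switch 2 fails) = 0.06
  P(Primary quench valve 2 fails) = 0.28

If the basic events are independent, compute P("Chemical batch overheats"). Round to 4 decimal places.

P(Vent system unavailable) [OR] = 1 − (1−0.27) × (1−0.13) = 0.364900
P(Interlock chain unavailable) [AND] = 0.09 × 0.06 × 0.32 = 0.001728
P(Cooling jacket fails) [AND] = 0.27 × 0.07 = 0.018900
P(Agitation branch unavailable) [OR] = 1 − (1−0.33) × (1−0.22) × (1−0.001728) × (1−0.018900) = 0.488163
P(Quench path down) [OR] = 1 − (1−0.27) × (1−0.06) = 0.313800
P(Chemical batch overheats) [AND] = 0.364900 × 0.488163 × 0.313800 × 0.28 = 0.015651
Rounded to 4 decimal places: P(Chemical batch overheats) ≈ 0.0157.

0.0157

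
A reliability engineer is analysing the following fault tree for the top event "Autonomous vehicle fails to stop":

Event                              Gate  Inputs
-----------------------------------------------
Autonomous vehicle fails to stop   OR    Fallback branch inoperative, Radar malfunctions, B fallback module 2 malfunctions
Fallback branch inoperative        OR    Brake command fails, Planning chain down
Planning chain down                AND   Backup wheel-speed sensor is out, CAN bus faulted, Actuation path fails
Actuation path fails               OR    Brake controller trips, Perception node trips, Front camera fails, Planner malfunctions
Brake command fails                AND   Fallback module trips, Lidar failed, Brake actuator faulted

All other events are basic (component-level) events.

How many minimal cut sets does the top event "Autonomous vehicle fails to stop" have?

7

Brake command fails [AND]: one cut set from each child combined → 1 × 1 × 1 = 1 cut set(s).
Actuation path fails [OR]: union of children's cut sets → 4 cut set(s).
Planning chain down [AND]: one cut set from each child combined → 1 × 1 × 4 = 4 cut set(s).
Fallback branch inoperative [OR]: union of children's cut sets → 5 cut set(s).
Autonomous vehicle fails to stop [OR]: union of children's cut sets → 7 cut set(s).
Minimal cut sets: {Brake actuator faulted, Fallback module trips, Lidar failed}; {Backup wheel-speed sensor is out, Brake controller trips, CAN bus faulted}; {Backup wheel-speed sensor is out, CAN bus faulted, Perception node trips}; {Backup wheel-speed sensor is out, CAN bus faulted, Front camera fails}; {Backup wheel-speed sensor is out, CAN bus faulted, Planner malfunctions}; {Radar malfunctions}; {B fallback module 2 malfunctions}.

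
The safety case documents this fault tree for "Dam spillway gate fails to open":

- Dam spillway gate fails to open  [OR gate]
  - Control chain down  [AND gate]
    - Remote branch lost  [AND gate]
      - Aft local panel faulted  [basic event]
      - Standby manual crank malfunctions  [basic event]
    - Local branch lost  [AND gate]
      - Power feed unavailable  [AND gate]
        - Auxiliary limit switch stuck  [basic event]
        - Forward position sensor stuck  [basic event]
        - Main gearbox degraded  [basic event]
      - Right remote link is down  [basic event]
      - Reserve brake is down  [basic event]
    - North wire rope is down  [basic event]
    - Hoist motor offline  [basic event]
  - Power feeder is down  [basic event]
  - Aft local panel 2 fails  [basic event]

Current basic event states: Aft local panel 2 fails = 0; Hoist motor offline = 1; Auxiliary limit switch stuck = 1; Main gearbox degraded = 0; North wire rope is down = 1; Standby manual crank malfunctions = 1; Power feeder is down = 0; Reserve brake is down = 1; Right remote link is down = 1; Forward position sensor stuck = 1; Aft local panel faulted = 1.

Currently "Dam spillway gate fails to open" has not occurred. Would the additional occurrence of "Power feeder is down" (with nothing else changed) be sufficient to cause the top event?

Yes

Counterfactual: set "Power feeder is down" to occurred.
Remote branch lost [AND]: Aft local panel faulted=occurs, Standby manual crank malfunctions=occurs → all inputs occur → occurs.
Power feed unavailable [AND]: Auxiliary limit switch stuck=occurs, Forward position sensor stuck=occurs, Main gearbox degraded=not → not all inputs occur → does not occur.
Local branch lost [AND]: Power feed unavailable=not, Right remote link is down=occurs, Reserve brake is down=occurs → not all inputs occur → does not occur.
Control chain down [AND]: Remote branch lost=occurs, Local branch lost=not, North wire rope is down=occurs, Hoist motor offline=occurs → not all inputs occur → does not occur.
Dam spillway gate fails to open [OR]: Control chain down=not, Power feeder is down=occurs, Aft local panel 2 fails=not → at least one input occurs → occurs.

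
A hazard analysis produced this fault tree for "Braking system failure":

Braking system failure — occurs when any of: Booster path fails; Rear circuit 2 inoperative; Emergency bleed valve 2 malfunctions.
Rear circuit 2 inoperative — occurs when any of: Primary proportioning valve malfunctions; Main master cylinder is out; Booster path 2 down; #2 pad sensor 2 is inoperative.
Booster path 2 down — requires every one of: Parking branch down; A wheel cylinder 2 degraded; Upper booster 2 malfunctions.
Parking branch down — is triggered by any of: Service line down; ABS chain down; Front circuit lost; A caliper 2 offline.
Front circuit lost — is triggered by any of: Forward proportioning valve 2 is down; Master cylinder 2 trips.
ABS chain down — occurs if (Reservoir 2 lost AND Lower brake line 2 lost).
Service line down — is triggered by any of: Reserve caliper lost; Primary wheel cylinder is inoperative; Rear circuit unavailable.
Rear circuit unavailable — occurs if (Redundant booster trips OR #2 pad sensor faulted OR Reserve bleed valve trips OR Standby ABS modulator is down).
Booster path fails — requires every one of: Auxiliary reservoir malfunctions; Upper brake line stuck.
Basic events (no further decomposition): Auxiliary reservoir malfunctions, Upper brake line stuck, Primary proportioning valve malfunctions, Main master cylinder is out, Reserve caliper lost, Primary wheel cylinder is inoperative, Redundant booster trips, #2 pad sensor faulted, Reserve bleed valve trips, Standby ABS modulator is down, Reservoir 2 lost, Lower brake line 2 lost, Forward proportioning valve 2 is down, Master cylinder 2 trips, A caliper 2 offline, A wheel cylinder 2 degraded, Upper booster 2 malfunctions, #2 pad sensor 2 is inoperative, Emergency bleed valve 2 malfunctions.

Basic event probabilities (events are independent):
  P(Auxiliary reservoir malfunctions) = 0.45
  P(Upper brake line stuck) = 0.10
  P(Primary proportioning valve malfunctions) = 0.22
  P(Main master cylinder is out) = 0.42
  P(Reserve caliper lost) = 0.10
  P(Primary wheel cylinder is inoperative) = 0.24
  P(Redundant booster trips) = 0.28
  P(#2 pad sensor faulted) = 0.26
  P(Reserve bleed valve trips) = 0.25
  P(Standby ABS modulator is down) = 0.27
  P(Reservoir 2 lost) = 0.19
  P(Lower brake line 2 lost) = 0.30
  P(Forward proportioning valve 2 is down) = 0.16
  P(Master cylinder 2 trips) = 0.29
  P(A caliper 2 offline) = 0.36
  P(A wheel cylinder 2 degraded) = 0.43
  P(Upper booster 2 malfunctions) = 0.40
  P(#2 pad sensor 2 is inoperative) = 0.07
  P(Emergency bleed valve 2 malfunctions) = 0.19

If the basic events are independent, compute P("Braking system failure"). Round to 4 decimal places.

0.7265

P(Booster path fails) [AND] = 0.45 × 0.10 = 0.045000
P(Rear circuit unavailable) [OR] = 1 − (1−0.28) × (1−0.26) × (1−0.25) × (1−0.27) = 0.708292
P(Service line down) [OR] = 1 − (1−0.10) × (1−0.24) × (1−0.708292) = 0.800472
P(ABS chain down) [AND] = 0.19 × 0.30 = 0.057000
P(Front circuit lost) [OR] = 1 − (1−0.16) × (1−0.29) = 0.403600
P(Parking branch down) [OR] = 1 − (1−0.800472) × (1−0.057000) × (1−0.403600) × (1−0.36) = 0.928182
P(Booster path 2 down) [AND] = 0.928182 × 0.43 × 0.40 = 0.159647
P(Rear circuit 2 inoperative) [OR] = 1 − (1−0.22) × (1−0.42) × (1−0.159647) × (1−0.07) = 0.646437
P(Braking system failure) [OR] = 1 − (1−0.045000) × (1−0.646437) × (1−0.19) = 0.726501
Rounded to 4 decimal places: P(Braking system failure) ≈ 0.7265.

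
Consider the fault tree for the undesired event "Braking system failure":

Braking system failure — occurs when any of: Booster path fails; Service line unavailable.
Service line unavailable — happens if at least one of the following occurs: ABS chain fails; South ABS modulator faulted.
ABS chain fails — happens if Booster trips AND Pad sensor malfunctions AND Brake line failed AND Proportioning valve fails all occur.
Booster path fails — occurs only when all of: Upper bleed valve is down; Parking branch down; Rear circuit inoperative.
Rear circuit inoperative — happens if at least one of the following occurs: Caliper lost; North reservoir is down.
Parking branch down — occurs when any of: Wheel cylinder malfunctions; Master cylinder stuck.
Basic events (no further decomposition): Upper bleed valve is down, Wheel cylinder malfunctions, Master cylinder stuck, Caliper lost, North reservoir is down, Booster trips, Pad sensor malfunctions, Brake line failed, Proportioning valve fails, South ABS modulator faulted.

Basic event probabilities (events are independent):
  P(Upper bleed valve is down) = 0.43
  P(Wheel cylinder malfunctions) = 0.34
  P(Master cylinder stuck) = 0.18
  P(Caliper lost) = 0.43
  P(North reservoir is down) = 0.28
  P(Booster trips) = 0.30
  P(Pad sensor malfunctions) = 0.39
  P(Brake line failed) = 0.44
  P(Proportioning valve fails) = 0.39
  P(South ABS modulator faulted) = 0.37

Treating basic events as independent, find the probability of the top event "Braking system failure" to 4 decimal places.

0.4545

P(Parking branch down) [OR] = 1 − (1−0.34) × (1−0.18) = 0.458800
P(Rear circuit inoperative) [OR] = 1 − (1−0.43) × (1−0.28) = 0.589600
P(Booster path fails) [AND] = 0.43 × 0.458800 × 0.589600 = 0.116319
P(ABS chain fails) [AND] = 0.30 × 0.39 × 0.44 × 0.39 = 0.020077
P(Service line unavailable) [OR] = 1 − (1−0.020077) × (1−0.37) = 0.382649
P(Braking system failure) [OR] = 1 − (1−0.116319) × (1−0.382649) = 0.454459
Rounded to 4 decimal places: P(Braking system failure) ≈ 0.4545.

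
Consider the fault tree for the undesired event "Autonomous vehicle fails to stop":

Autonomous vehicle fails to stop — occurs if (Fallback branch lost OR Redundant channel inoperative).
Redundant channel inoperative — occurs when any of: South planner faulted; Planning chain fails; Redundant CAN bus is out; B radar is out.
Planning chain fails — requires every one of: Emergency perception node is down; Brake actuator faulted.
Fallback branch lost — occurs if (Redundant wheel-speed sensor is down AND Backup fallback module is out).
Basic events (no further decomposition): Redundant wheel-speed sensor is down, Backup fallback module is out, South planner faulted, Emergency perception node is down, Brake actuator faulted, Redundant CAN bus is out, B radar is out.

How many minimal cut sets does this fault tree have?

5

Fallback branch lost [AND]: one cut set from each child combined → 1 × 1 = 1 cut set(s).
Planning chain fails [AND]: one cut set from each child combined → 1 × 1 = 1 cut set(s).
Redundant channel inoperative [OR]: union of children's cut sets → 4 cut set(s).
Autonomous vehicle fails to stop [OR]: union of children's cut sets → 5 cut set(s).
Minimal cut sets: {Backup fallback module is out, Redundant wheel-speed sensor is down}; {South planner faulted}; {Brake actuator faulted, Emergency perception node is down}; {Redundant CAN bus is out}; {B radar is out}.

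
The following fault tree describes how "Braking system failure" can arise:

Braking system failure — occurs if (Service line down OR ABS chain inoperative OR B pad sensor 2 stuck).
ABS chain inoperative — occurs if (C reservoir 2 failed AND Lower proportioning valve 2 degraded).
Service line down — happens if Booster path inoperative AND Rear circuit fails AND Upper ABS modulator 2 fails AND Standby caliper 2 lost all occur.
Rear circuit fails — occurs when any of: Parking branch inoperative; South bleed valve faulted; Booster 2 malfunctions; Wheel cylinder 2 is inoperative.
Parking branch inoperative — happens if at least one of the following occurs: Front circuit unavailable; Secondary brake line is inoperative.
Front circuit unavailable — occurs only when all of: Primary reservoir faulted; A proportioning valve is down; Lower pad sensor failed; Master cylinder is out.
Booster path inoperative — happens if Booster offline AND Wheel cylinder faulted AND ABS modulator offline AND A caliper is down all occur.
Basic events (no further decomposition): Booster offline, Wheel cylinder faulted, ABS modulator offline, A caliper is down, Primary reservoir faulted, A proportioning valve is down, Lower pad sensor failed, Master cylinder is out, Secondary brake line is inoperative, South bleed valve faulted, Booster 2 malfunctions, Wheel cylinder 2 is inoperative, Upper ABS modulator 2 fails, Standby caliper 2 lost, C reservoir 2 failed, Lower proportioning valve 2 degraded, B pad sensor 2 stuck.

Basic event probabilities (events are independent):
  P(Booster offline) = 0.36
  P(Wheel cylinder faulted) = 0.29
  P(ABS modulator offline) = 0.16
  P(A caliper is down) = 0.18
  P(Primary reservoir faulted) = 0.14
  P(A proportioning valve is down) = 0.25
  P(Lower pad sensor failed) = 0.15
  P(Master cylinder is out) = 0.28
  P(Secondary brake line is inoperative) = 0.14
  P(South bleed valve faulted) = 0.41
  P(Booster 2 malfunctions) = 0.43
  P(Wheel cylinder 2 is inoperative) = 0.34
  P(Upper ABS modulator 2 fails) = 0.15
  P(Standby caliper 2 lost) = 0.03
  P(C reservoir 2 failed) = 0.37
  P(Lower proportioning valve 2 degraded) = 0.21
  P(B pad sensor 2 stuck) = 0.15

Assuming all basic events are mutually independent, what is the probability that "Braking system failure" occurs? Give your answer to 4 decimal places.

P(Booster path inoperative) [AND] = 0.36 × 0.29 × 0.16 × 0.18 = 0.003007
P(Front circuit unavailable) [AND] = 0.14 × 0.25 × 0.15 × 0.28 = 0.001470
P(Parking branch inoperative) [OR] = 1 − (1−0.001470) × (1−0.14) = 0.141264
P(Rear circuit fails) [OR] = 1 − (1−0.141264) × (1−0.41) × (1−0.43) × (1−0.34) = 0.809397
P(Service line down) [AND] = 0.003007 × 0.809397 × 0.15 × 0.03 = 0.000011
P(ABS chain inoperative) [AND] = 0.37 × 0.21 = 0.077700
P(Braking system failure) [OR] = 1 − (1−0.000011) × (1−0.077700) × (1−0.15) = 0.216054
Rounded to 4 decimal places: P(Braking system failure) ≈ 0.2161.

0.2161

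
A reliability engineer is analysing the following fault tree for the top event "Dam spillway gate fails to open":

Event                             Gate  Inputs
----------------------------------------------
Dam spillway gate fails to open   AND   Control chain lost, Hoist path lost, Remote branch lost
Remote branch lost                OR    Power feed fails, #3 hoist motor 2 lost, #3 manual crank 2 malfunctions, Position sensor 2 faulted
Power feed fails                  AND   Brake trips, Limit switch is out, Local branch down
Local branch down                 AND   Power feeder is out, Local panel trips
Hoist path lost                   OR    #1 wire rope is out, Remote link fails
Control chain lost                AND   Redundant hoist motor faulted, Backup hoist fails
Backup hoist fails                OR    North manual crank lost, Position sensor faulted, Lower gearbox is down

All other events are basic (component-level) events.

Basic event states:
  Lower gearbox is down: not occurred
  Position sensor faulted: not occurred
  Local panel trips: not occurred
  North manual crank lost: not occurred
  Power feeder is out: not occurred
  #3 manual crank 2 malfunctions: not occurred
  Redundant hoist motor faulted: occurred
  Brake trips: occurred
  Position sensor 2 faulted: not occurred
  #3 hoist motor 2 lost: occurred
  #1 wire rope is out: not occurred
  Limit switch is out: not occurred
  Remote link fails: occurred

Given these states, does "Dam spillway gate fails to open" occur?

Backup hoist fails [OR]: North manual crank lost=not, Position sensor faulted=not, Lower gearbox is down=not → no input occurs → does not occur.
Control chain lost [AND]: Redundant hoist motor faulted=occurs, Backup hoist fails=not → not all inputs occur → does not occur.
Hoist path lost [OR]: #1 wire rope is out=not, Remote link fails=occurs → at least one input occurs → occurs.
Local branch down [AND]: Power feeder is out=not, Local panel trips=not → not all inputs occur → does not occur.
Power feed fails [AND]: Brake trips=occurs, Limit switch is out=not, Local branch down=not → not all inputs occur → does not occur.
Remote branch lost [OR]: Power feed fails=not, #3 hoist motor 2 lost=occurs, #3 manual crank 2 malfunctions=not, Position sensor 2 faulted=not → at least one input occurs → occurs.
Dam spillway gate fails to open [AND]: Control chain lost=not, Hoist path lost=occurs, Remote branch lost=occurs → not all inputs occur → does not occur.

No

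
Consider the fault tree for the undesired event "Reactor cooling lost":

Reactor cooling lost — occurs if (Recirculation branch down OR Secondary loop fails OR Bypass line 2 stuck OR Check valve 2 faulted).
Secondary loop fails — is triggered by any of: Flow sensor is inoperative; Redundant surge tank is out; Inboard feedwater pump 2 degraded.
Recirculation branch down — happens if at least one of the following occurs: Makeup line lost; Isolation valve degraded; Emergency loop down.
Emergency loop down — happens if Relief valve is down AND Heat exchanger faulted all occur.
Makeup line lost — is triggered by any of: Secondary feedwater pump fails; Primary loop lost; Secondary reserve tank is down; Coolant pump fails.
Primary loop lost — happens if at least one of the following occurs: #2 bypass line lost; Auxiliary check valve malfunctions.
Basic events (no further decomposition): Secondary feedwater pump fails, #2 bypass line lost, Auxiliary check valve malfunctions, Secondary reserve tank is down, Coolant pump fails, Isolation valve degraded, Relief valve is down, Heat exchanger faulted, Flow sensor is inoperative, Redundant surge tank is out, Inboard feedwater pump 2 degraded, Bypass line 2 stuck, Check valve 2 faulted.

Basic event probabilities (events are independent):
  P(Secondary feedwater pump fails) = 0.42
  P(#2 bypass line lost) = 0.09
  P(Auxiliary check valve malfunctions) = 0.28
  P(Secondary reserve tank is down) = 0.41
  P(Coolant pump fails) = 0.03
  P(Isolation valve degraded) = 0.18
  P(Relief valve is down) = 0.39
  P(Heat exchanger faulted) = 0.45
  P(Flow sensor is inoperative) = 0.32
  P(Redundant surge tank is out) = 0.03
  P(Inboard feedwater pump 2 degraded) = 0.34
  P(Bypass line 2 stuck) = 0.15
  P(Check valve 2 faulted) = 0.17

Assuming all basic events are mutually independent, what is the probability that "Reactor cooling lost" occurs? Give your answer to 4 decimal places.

P(Primary loop lost) [OR] = 1 − (1−0.09) × (1−0.28) = 0.344800
P(Makeup line lost) [OR] = 1 − (1−0.42) × (1−0.344800) × (1−0.41) × (1−0.03) = 0.782517
P(Emergency loop down) [AND] = 0.39 × 0.45 = 0.175500
P(Recirculation branch down) [OR] = 1 − (1−0.782517) × (1−0.18) × (1−0.175500) = 0.852962
P(Secondary loop fails) [OR] = 1 − (1−0.32) × (1−0.03) × (1−0.34) = 0.564664
P(Reactor cooling lost) [OR] = 1 − (1−0.852962) × (1−0.564664) × (1−0.15) × (1−0.17) = 0.954840
Rounded to 4 decimal places: P(Reactor cooling lost) ≈ 0.9548.

0.9548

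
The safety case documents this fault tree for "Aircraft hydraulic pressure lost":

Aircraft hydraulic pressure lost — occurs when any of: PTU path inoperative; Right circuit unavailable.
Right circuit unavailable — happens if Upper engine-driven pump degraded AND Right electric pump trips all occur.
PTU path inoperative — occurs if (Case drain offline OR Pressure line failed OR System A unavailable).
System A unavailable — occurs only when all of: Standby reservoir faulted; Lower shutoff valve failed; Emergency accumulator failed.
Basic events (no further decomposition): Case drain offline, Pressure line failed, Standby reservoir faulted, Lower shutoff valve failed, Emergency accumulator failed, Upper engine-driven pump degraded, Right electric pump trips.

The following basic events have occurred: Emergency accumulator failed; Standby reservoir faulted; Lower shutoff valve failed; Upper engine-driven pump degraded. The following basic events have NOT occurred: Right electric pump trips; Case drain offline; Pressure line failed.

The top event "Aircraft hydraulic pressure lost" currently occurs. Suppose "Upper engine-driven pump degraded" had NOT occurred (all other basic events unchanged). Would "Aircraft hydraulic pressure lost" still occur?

Counterfactual: set "Upper engine-driven pump degraded" to not occurred.
System A unavailable [AND]: Standby reservoir faulted=occurs, Lower shutoff valve failed=occurs, Emergency accumulator failed=occurs → all inputs occur → occurs.
PTU path inoperative [OR]: Case drain offline=not, Pressure line failed=not, System A unavailable=occurs → at least one input occurs → occurs.
Right circuit unavailable [AND]: Upper engine-driven pump degraded=not, Right electric pump trips=not → not all inputs occur → does not occur.
Aircraft hydraulic pressure lost [OR]: PTU path inoperative=occurs, Right circuit unavailable=not → at least one input occurs → occurs.

Yes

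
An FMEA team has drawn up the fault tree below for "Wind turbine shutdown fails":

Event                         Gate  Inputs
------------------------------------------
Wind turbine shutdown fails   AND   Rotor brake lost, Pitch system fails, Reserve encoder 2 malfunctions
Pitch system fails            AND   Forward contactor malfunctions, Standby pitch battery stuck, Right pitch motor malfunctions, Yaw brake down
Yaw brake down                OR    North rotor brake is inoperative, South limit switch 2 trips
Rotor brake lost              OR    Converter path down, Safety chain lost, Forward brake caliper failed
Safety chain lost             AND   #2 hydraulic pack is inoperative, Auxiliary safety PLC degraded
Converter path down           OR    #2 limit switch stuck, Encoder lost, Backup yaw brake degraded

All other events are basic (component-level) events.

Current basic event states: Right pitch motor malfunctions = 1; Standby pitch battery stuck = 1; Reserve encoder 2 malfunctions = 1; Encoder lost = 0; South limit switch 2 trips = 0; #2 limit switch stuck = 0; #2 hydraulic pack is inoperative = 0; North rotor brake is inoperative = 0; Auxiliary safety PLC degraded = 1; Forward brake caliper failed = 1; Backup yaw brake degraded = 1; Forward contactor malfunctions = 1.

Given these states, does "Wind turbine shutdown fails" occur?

No

Converter path down [OR]: #2 limit switch stuck=not, Encoder lost=not, Backup yaw brake degraded=occurs → at least one input occurs → occurs.
Safety chain lost [AND]: #2 hydraulic pack is inoperative=not, Auxiliary safety PLC degraded=occurs → not all inputs occur → does not occur.
Rotor brake lost [OR]: Converter path down=occurs, Safety chain lost=not, Forward brake caliper failed=occurs → at least one input occurs → occurs.
Yaw brake down [OR]: North rotor brake is inoperative=not, South limit switch 2 trips=not → no input occurs → does not occur.
Pitch system fails [AND]: Forward contactor malfunctions=occurs, Standby pitch battery stuck=occurs, Right pitch motor malfunctions=occurs, Yaw brake down=not → not all inputs occur → does not occur.
Wind turbine shutdown fails [AND]: Rotor brake lost=occurs, Pitch system fails=not, Reserve encoder 2 malfunctions=occurs → not all inputs occur → does not occur.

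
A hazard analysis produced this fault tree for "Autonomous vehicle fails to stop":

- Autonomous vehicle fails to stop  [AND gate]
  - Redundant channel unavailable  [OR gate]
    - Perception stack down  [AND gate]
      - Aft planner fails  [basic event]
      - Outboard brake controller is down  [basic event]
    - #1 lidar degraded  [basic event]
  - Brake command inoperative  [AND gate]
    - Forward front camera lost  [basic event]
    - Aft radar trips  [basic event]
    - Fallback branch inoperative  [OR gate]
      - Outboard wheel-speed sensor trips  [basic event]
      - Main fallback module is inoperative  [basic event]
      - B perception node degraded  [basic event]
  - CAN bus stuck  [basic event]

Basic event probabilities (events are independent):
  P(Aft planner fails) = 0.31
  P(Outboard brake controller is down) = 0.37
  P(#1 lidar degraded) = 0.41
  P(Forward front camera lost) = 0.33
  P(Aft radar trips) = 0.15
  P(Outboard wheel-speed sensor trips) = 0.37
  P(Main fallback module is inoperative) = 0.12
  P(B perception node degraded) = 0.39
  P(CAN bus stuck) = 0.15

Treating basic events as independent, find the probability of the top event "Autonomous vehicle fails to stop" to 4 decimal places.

P(Perception stack down) [AND] = 0.31 × 0.37 = 0.114700
P(Redundant channel unavailable) [OR] = 1 − (1−0.114700) × (1−0.41) = 0.477673
P(Fallback branch inoperative) [OR] = 1 − (1−0.37) × (1−0.12) × (1−0.39) = 0.661816
P(Brake command inoperative) [AND] = 0.33 × 0.15 × 0.661816 = 0.032760
P(Autonomous vehicle fails to stop) [AND] = 0.477673 × 0.032760 × 0.15 = 0.002347
Rounded to 4 decimal places: P(Autonomous vehicle fails to stop) ≈ 0.0023.

0.0023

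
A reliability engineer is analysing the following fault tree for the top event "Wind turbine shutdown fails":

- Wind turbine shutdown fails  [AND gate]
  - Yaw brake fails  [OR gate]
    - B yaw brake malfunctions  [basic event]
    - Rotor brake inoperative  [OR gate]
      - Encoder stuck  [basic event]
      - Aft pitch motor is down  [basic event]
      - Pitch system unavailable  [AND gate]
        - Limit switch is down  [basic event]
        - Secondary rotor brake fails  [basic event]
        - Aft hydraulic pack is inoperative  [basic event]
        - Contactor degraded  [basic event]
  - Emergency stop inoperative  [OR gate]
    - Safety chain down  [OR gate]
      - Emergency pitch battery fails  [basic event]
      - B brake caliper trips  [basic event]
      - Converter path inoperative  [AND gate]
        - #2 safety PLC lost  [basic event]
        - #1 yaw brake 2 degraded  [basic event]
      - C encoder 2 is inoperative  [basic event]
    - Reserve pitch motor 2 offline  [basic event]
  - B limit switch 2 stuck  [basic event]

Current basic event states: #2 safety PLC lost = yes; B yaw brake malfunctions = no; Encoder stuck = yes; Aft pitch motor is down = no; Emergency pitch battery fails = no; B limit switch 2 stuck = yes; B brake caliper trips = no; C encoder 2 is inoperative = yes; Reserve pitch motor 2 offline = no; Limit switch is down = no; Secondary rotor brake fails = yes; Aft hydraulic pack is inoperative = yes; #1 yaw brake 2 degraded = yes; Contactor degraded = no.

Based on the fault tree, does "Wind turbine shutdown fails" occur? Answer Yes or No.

Yes

Pitch system unavailable [AND]: Limit switch is down=not, Secondary rotor brake fails=occurs, Aft hydraulic pack is inoperative=occurs, Contactor degraded=not → not all inputs occur → does not occur.
Rotor brake inoperative [OR]: Encoder stuck=occurs, Aft pitch motor is down=not, Pitch system unavailable=not → at least one input occurs → occurs.
Yaw brake fails [OR]: B yaw brake malfunctions=not, Rotor brake inoperative=occurs → at least one input occurs → occurs.
Converter path inoperative [AND]: #2 safety PLC lost=occurs, #1 yaw brake 2 degraded=occurs → all inputs occur → occurs.
Safety chain down [OR]: Emergency pitch battery fails=not, B brake caliper trips=not, Converter path inoperative=occurs, C encoder 2 is inoperative=occurs → at least one input occurs → occurs.
Emergency stop inoperative [OR]: Safety chain down=occurs, Reserve pitch motor 2 offline=not → at least one input occurs → occurs.
Wind turbine shutdown fails [AND]: Yaw brake fails=occurs, Emergency stop inoperative=occurs, B limit switch 2 stuck=occurs → all inputs occur → occurs.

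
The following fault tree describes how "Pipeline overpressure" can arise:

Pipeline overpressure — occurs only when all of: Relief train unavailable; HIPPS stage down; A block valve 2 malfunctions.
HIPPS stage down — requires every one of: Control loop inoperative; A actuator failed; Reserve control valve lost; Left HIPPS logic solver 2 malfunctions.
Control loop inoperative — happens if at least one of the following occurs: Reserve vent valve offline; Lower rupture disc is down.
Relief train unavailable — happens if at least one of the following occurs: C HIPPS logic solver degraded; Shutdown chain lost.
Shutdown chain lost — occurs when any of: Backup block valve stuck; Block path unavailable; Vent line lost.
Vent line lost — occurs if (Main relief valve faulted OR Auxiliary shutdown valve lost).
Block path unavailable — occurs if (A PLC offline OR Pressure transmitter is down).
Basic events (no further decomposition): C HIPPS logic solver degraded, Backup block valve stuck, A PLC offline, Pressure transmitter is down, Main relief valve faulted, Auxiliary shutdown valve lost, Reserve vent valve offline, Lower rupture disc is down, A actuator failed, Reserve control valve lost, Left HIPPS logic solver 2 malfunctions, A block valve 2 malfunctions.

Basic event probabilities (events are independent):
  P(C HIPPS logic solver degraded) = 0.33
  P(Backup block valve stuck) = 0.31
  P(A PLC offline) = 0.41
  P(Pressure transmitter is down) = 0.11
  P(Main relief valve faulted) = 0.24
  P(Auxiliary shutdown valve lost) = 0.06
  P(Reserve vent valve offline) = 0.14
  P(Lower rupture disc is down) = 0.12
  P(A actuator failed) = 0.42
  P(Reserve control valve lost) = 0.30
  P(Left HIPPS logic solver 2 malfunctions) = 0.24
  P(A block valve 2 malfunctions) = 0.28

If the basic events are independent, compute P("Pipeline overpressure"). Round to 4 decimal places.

P(Block path unavailable) [OR] = 1 − (1−0.41) × (1−0.11) = 0.474900
P(Vent line lost) [OR] = 1 − (1−0.24) × (1−0.06) = 0.285600
P(Shutdown chain lost) [OR] = 1 − (1−0.31) × (1−0.474900) × (1−0.285600) = 0.741159
P(Relief train unavailable) [OR] = 1 − (1−0.33) × (1−0.741159) = 0.826577
P(Control loop inoperative) [OR] = 1 − (1−0.14) × (1−0.12) = 0.243200
P(HIPPS stage down) [AND] = 0.243200 × 0.42 × 0.30 × 0.24 = 0.007354
P(Pipeline overpressure) [AND] = 0.826577 × 0.007354 × 0.28 = 0.001702
Rounded to 4 decimal places: P(Pipeline overpressure) ≈ 0.0017.

0.0017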